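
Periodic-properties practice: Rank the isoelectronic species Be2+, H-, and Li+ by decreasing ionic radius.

H-, Li+, Be2+

All of these have 2 electrons, so size is governed by nuclear charge alone: the more protons, the stronger the pull on the same electron cloud, and the smaller the ion.
Nuclear charges: Be2+ (Z=4), Li+ (Z=3), H- (Z=1).
Largest to smallest: H- > Li+ > Be2+.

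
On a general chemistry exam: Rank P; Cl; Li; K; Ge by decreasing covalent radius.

Li is in period 2, group 1; P is in period 3, group 15; Cl is in period 3, group 17; K is in period 4, group 1; Ge is in period 4, group 14.
Across a period the added protons contract the valence shell; down a group each new principal shell makes the atom larger.
These span different periods and groups, so the two trends combine.
P > Cl: both are in period 3; the period trend gives P the larger value.
Ge > P: relative to P, both the across-period and down-group shifts push Ge's atomic radius up.
Li > Ge: period and group pull opposite ways; the across-period shift dominates (133 vs 121 pm).
K > Li: K sits below Li in group 1, so the down-group effect alone puts K larger.
Tabulated atomic radius (pm): Li 133, P 111, Cl 99, K 196, Ge 121.
So from largest to smallest: K > Li > Ge > P > Cl.

K > Li > Ge > P > Cl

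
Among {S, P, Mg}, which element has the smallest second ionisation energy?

Mg

After 1 electron has been removed, what remains? S⁺ still has 5 valence electrons; P⁺ still has 4 valence electrons; Mg⁺ still has 1 valence electron.
All are still removing valence electrons, so compare the +1 ions as you would atoms: IE_2 generally rises across a period (higher Z_eff) and falls down a group (larger shell), subject to the usual subshell exceptions.
Valence configurations: S⁺ [Ne]3s²3p³, P⁺ [Ne]3s²3p², Mg⁺ [Ne]3s¹.
Tabulated IE_2 (kJ/mol): S 2252, P 1907, Mg 1451.
Hence IE_2: Mg < P < S.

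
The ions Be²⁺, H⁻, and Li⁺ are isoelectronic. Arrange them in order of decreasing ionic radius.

H⁻ > Li⁺ > Be²⁺

All of these have 2 electrons, so size is governed by nuclear charge alone: the more protons, the stronger the pull on the same electron cloud, and the smaller the ion.
Nuclear charges: Be²⁺ (Z=4), Li⁺ (Z=3), H⁻ (Z=1).
Largest to smallest: H⁻ > Li⁺ > Be²⁺.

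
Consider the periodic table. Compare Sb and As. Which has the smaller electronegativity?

Sb

As is in period 4, group 15; Sb is in period 5, group 15.
Atoms toward the upper right of the periodic table pull bonding electrons most strongly.
All are in group 15, so electronegativity increases up the group.
So Sb has the smaller electronegativity (Sb < As).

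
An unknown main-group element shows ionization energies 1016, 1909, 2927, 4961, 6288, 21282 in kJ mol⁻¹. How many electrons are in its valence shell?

5

Look for the largest jump between consecutive ionization energies: IE6/IE5 ≈ 3.4, far larger than any earlier ratio.
That jump marks the point where a core electron is being removed. So the atom has 5 valence electrons.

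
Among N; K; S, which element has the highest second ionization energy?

K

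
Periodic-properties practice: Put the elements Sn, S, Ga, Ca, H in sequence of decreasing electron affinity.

S > Sn > H > Ga > Ca

Adding an electron releases more energy for atoms nearer the top right (short of the noble gases).
Here both period and group differ, so the two effects have to be weighed against each other.
Ga > Ca: Ga lies to the right of Ca in period 4, so the across-period effect alone puts Ga higher.
H > Ga: the two effects oppose for this pair; the down-group effect wins (73 vs 29 kJ/mol).
Sn > H: the two effects oppose for this pair; the across-period effect wins (107 vs 73 kJ/mol).
S > Sn: relative to Sn, both the across-period and down-group shifts push S's electron affinity up.
Approximate values (kJ/mol): H 73, S 200, Ca 2, Ga 29, Sn 107.
So from highest to lowest: S > Sn > H > Ga > Ca.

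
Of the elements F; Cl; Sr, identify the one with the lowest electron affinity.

F is in period 2, group 17; Cl is in period 3, group 17; Sr is in period 5, group 2.
Adding an electron releases more energy for atoms nearer the top right (short of the noble gases).
Neither a single period nor a single group — weigh both effects.
F > Sr: both effects reinforce here, so F is clearly the higher of the two.
Cl > F: this pair runs against the simple trend — see the exception note.
Note the exception: Cl has a higher electron affinity than F, contrary to the simple trend — F's small 2p subshell makes the incoming electron feel strong e⁻–e⁻ repulsion, so Cl actually releases more energy on gaining an electron.
Approximate values (kJ/mol): F 328, Cl 349, Sr 5.
The lowest electron affinity among these belongs to Sr.

Sr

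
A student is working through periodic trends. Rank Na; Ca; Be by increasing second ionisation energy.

Ca < Be < Na

The second ionization energy removes an electron from the +1 ion. For each element: Na⁺ is the bare [Ne] core; Ca⁺ still has 1 valence electron; Be⁺ still has 1 valence electron.
Breaking into a closed-shell core is much more expensive than removing a leftover valence electron — Na has the largest IE_2 here.
Valence configurations: Ca⁺ [Ar]4s¹, Be⁺ [He]2s¹.
Approximate IE_2 values (kJ/mol): Na 4562, Ca 1145, Be 1757.
Hence IE_2: Ca < Be < Na.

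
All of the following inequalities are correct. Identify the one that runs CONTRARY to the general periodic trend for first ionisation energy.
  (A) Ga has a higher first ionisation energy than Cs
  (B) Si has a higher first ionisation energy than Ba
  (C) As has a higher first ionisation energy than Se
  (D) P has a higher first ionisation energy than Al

(C)

The general trend: first ionisation energy increases across a period and decreases down a group.
(A) Ga (period 4, group 13) vs Cs (period 6, group 1): the stated order agrees with the simple trend.
(B) Si (period 3, group 14) vs Ba (period 6, group 2): the stated order agrees with the simple trend.
(C) As (period 4, group 15) vs Se (period 4, group 16): the stated order contradicts the simple trend.
(D) P (period 3, group 15) vs Al (period 3, group 13): the stated order agrees with the simple trend.
The exception is (C): Se (4p⁴) ionizes more easily than half-filled As (4p³).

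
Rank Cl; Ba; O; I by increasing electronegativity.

Atoms toward the upper right of the periodic table pull bonding electrons most strongly.
These span different periods and groups, so the two trends combine.
I > Ba: both effects reinforce here, so I is clearly the higher of the two.
Cl > I: they share group 17; the group trend gives Cl the larger value.
O > Cl: period and group pull opposite ways; the down-group shift dominates (3.44 vs 3.16).
For reference (Pauling): O 3.44, Cl 3.16, I 2.66, Ba 0.89.
So from lowest to highest: Ba < I < Cl < O.

Ba, I, Cl, O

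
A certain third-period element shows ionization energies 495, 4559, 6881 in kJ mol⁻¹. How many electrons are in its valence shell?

Look for the largest jump between consecutive ionization energies: IE2/IE1 ≈ 9.2, far larger than any earlier ratio.
That jump marks the point where a core electron is being removed. So the atom has 1 valence electron.

1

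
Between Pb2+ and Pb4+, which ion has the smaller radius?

Both ions have Z = 82 protons, but Pb4+ has lost more electrons, so its remaining electrons feel a larger effective nuclear charge per electron and are pulled in more tightly.
Higher positive charge → smaller ion, so Pb2+ > Pb4+.

Pb4+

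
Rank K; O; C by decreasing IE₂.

O, K, C

The second ionization energy removes an electron from the +1 ion. For each element: K⁺ is the bare [Ar] core; O⁺ still has 5 valence electrons; C⁺ still has 3 valence electrons.
Usually core removal costs more than valence removal, but here the competition is close: a tightly held n=2 valence electron can cost more to remove than an n=3 core electron, so the actual values have to decide it.
Valence configurations: O⁺ [He]2s²2p³, C⁺ [He]2s²2p¹.
Approximate IE_2 values (kJ/mol): K 3052, O 3388, C 2353.
Putting it together, IE_2: C < K < O.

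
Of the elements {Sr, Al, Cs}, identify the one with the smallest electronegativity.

Cs

Al is in period 3, group 13; Sr is in period 5, group 2; Cs is in period 6, group 1.
Atoms toward the upper right of the periodic table pull bonding electrons most strongly.
Here both period and group differ, so the two effects have to be weighed against each other.
Sr > Cs: both effects reinforce here, so Sr is clearly the higher of the two.
Al > Sr: both effects reinforce here, so Al is clearly the higher of the two.
Approximate values (Pauling): Al 1.61, Sr 0.95, Cs 0.79.
The smallest electronegativity among these belongs to Cs.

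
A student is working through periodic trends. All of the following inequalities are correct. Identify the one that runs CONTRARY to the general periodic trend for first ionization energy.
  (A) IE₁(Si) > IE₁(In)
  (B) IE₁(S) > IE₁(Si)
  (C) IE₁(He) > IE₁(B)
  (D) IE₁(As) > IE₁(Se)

The general trend: first ionization energy increases across a period and decreases down a group.
(A) Si (period 3, group 14) vs In (period 5, group 13): the stated order agrees with the simple trend.
(B) S (period 3, group 16) vs Si (period 3, group 14): the stated order agrees with the simple trend.
(C) He (period 1, group 18) vs B (period 2, group 13): the stated order agrees with the simple trend.
(D) As (period 4, group 15) vs Se (period 4, group 16): the stated order contradicts the simple trend.
The exception is (D): Se (4p⁴) ionizes more easily than half-filled As (4p³).

(D)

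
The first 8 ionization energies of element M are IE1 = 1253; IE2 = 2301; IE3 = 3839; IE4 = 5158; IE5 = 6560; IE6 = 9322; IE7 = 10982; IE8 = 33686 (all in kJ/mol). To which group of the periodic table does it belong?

Group 17

Look for the largest jump between consecutive ionization energies: IE8/IE7 ≈ 3.1, far larger than any earlier ratio.
That jump marks the point where a core electron is being removed. So the atom has 7 valence electrons.
A main-group element with 7 valence electrons is in group 17.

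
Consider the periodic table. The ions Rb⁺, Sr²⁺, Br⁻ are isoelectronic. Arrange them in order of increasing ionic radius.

All of these have 36 electrons, so size is governed by nuclear charge alone: the more protons, the stronger the pull on the same electron cloud, and the smaller the ion.
Nuclear charges: Sr²⁺ (Z=38), Rb⁺ (Z=37), Br⁻ (Z=35).
Smallest to largest: Sr²⁺ < Rb⁺ < Br⁻.

Sr²⁺, Rb⁺, Br⁻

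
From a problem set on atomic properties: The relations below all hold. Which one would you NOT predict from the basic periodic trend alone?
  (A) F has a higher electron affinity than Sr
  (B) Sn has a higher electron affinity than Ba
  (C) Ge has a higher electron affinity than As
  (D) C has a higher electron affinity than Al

(C)

The general trend: electron affinity increases across a period and decreases down a group.
(A) F (period 2, group 17) vs Sr (period 5, group 2): the stated order agrees with the simple trend.
(B) Sn (period 5, group 14) vs Ba (period 6, group 2): the stated order agrees with the simple trend.
(C) Ge (period 4, group 14) vs As (period 4, group 15): the stated order contradicts the simple trend.
(D) C (period 2, group 14) vs Al (period 3, group 13): the stated order agrees with the simple trend.
The exception is (C): adding an electron to As's half-filled 4p³ is unfavourable, so Ge (4p²) has the more exothermic EA.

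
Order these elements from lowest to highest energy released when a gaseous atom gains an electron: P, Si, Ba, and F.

Ba < P < Si < F

F is in period 2, group 17; Si is in period 3, group 14; P is in period 3, group 15; Ba is in period 6, group 2.
EA tends to increase across a period and decrease down a group, though the pattern is less regular than for IE or radius.
These span different periods and groups, so the two trends combine.
P > Ba: relative to Ba, both the across-period and down-group shifts push P's electron affinity up.
Si > P: this pair runs against the simple trend — see the exception note.
F > Si: relative to Si, both the across-period and down-group shifts push F's electron affinity up.
Note the exception: Si has a higher electron affinity than P, contrary to the simple trend — adding an electron to P's half-filled 3p³ is unfavourable, so Si (3p²) has the more exothermic EA.
For reference (kJ/mol): F 328, Si 134, P 72, Ba 14.
So from lowest to highest: Ba < P < Si < F.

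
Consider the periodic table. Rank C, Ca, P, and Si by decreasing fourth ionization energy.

Ca > C > P > Si

The fourth ionization energy removes an electron from the +3 ion. For each element: C³⁺ still has 1 valence electron; Ca³⁺ is already 1 electron into the core; P³⁺ still has 2 valence electrons; Si³⁺ still has 1 valence electron.
Core electrons are held far more tightly than valence electrons, so Ca tops the IE_4 order.
Valence configurations: C³⁺ [He]2s¹, P³⁺ [Ne]3s², Si³⁺ [Ne]3s¹.
Tabulated IE_4 (kJ/mol): C 6223, Ca 6491, P 4964, Si 4356.
Overall IE_4 order: Si < P < C < Ca.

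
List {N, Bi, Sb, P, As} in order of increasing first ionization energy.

Bi < Sb < As < P < N

Across a period the outer electron is held more tightly (higher IE₁); down a group it sits in a higher shell, more shielded, and comes off more easily.
All are in group 15, so first ionization energy increases up the group.
So from lowest to highest: Bi < Sb < As < P < N.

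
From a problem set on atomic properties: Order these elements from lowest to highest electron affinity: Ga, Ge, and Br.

Ga is in period 4, group 13; Ge is in period 4, group 14; Br is in period 4, group 17.
Electron affinity generally becomes more exothermic across a period toward the halogens and less exothermic down a group.
All lie in period 4, so electron affinity increases left to right.
So from lowest to highest: Ga < Ge < Br.

Ga, Ge, Br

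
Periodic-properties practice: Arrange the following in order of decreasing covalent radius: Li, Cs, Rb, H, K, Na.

Cs > Rb > K > Na > Li > H

H is in period 1, group 1; Li is in period 2, group 1; Na is in period 3, group 1; K is in period 4, group 1; Rb is in period 5, group 1; Cs is in period 6, group 1.
Atomic radius shrinks across a period as nuclear charge pulls the same shell inward, and grows down a group as new shells are added.
All are in group 1, so atomic radius increases down the group.
So from largest to smallest: Cs > Rb > K > Na > Li > H.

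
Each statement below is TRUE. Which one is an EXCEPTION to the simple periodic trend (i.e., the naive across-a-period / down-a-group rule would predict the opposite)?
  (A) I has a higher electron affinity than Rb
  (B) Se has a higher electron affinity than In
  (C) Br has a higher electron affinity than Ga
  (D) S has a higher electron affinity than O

The general trend: electron affinity increases across a period and decreases down a group.
(A) I (period 5, group 17) vs Rb (period 5, group 1): the stated order agrees with the simple trend.
(B) Se (period 4, group 16) vs In (period 5, group 13): the stated order agrees with the simple trend.
(C) Br (period 4, group 17) vs Ga (period 4, group 13): the stated order agrees with the simple trend.
(D) S (period 3, group 16) vs O (period 2, group 16): the stated order contradicts the simple trend.
The exception is (D): the compact 2p subshell of O repels the added electron more than S's larger 3p does.

(D)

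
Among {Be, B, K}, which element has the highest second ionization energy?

K

The second ionization energy removes an electron from the +1 ion. For each element: Be⁺ still has 1 valence electron; B⁺ still has 2 valence electrons; K⁺ is the bare [Ar] core.
Breaking into a closed-shell core is much more expensive than removing a leftover valence electron — K has the largest IE_2 here.
Valence configurations: Be⁺ [He]2s¹, B⁺ [He]2s².
Approximate IE_2 values (kJ/mol): Be 1757, B 2427, K 3052.
So the second ionization energies run Be < B < K.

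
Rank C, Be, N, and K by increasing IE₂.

Be < C < N < K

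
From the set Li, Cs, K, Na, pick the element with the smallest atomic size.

Across a period the added protons contract the valence shell; down a group each new principal shell makes the atom larger.
All are in group 1, so atomic radius increases down the group.
The smallest atomic size among these belongs to Li.

Li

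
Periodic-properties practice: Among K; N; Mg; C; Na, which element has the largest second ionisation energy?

Consider each +1 ion: K⁺ is the bare [Ar] core; N⁺ still has 4 valence electrons; Mg⁺ still has 1 valence electron; C⁺ still has 3 valence electrons; Na⁺ is the bare [Ne] core.
Core electrons are held far more tightly than valence electrons, so K and Na top the IE_2 order.
Valence configurations: N⁺ [He]2s²2p², Mg⁺ [Ne]3s¹, C⁺ [He]2s²2p¹.
Approximate IE_2 values (kJ/mol): K 3052, N 2856, Mg 1451, C 2353, Na 4562.
Hence IE_2: Mg < C < N < K < Na.

Na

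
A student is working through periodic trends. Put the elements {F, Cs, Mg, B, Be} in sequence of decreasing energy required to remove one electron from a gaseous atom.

F > Be > B > Mg > Cs

Be is in period 2, group 2; B is in period 2, group 13; F is in period 2, group 17; Mg is in period 3, group 2; Cs is in period 6, group 1.
Removing the outermost electron gets harder across a period and easier down a group.
These span different periods and groups, so the two trends combine.
Mg > Cs: relative to Cs, both the across-period and down-group shifts push Mg's first ionization energy up.
B > Mg: both effects reinforce here, so B is clearly the higher of the two.
Be > B: this pair runs against the simple trend — see the exception note.
F > Be: both are in period 2; the period trend gives F the larger value.
Note the exception: Be has a higher first ionization energy than B, contrary to the simple trend — removing B's lone 2p electron is easier than breaking Be's filled 2s².
Approximate values (kJ/mol): Be 900, B 801, F 1681, Mg 738, Cs 376.
So from highest to lowest: F > Be > B > Mg > Cs.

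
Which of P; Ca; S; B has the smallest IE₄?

S

Consider each +3 ion: P³⁺ still has 2 valence electrons; Ca³⁺ is already 1 electron into the core; S³⁺ still has 3 valence electrons; B³⁺ is the bare [He] core.
Core electrons are held far more tightly than valence electrons, so Ca and B top the IE_4 order.
Valence configurations: P³⁺ [Ne]3s², S³⁺ [Ne]3s²3p¹.
S³⁺ loses a lone 3p electron whereas P³⁺ must break into a filled 3s² pair, so IE_4(P) > IE_4(S) even though S has the higher nuclear charge.
The numbers (kJ/mol): P 4964, Ca 6491, S 4556, B 25026.
Putting it together, IE_4: S < P < Ca < B.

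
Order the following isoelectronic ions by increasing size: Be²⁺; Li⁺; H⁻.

Be²⁺, Li⁺, H⁻

All of these have 2 electrons, so size is governed by nuclear charge alone: the more protons, the stronger the pull on the same electron cloud, and the smaller the ion.
Nuclear charges: Be²⁺ (Z=4), Li⁺ (Z=3), H⁻ (Z=1).
Smallest to largest: Be²⁺ < Li⁺ < H⁻.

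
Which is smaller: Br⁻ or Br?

Forming Br⁻ adds 1 electron to Br. More electron–electron repulsion in the same shell, with unchanged nuclear charge, lets the cloud expand.
An anion is larger than its parent atom: Br⁻ > Br.

Br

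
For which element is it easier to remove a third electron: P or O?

P

Consider each +2 ion: P²⁺ still has 3 valence electrons; O²⁺ still has 4 valence electrons.
All are still removing valence electrons, so compare the +2 ions as you would atoms: IE_3 generally rises across a period (higher Z_eff) and falls down a group (larger shell), subject to the usual subshell exceptions.
Valence configurations: P²⁺ [Ne]3s²3p¹, O²⁺ [He]2s²2p².
The numbers (kJ/mol): P 2914, O 5300.
Putting it together, IE_3: P < O.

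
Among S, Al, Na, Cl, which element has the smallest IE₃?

Al

IE_3 is the cost of taking one more electron from the +2 cation: S²⁺ still has 4 valence electrons; Al²⁺ still has 1 valence electron; Na²⁺ is already 1 electron into the core; Cl²⁺ still has 5 valence electrons.
Pulling an electron out of a noble-gas core costs far more than removing a remaining valence electron, so Na sits at the high end of IE_3.
Valence configurations: S²⁺ [Ne]3s²3p², Al²⁺ [Ne]3s¹, Cl²⁺ [Ne]3s²3p³.
Approximate IE_3 values (kJ/mol): S 3357, Al 2745, Na 6910, Cl 3822.
So the third ionization energies run Al < S < Cl < Na.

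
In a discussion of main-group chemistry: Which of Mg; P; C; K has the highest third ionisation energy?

Consider each +2 ion: Mg²⁺ is the bare [Ne] core; P²⁺ still has 3 valence electrons; C²⁺ still has 2 valence electrons; K²⁺ is already 1 electron into the core.
Usually core removal costs more than valence removal, but here the competition is close: a tightly held n=2 valence electron can cost more to remove than an n=3 core electron, so the actual values have to decide it.
Valence configurations: P²⁺ [Ne]3s²3p¹, C²⁺ [He]2s².
Tabulated IE_3 (kJ/mol): Mg 7733, P 2914, C 4620, K 4420.
Overall IE_3 order: P < K < C < Mg.

Mg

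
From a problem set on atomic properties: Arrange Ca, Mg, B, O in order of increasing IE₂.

Ca < Mg < B < O

After 1 electron has been removed, what remains? Ca⁺ still has 1 valence electron; Mg⁺ still has 1 valence electron; B⁺ still has 2 valence electrons; O⁺ still has 5 valence electrons.
All are still removing valence electrons, so compare the +1 ions as you would atoms: IE_2 generally rises across a period (higher Z_eff) and falls down a group (larger shell), subject to the usual subshell exceptions.
Valence configurations: Ca⁺ [Ar]4s¹, Mg⁺ [Ne]3s¹, B⁺ [He]2s², O⁺ [He]2s²2p³.
Approximate IE_2 values (kJ/mol): Ca 1145, Mg 1451, B 2427, O 3388.
So the second ionization energies run Ca < Mg < B < O.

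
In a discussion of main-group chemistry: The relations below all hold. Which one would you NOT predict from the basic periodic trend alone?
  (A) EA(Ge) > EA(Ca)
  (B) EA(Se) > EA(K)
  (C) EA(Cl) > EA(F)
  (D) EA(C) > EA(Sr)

The general trend: electron affinity increases across a period and decreases down a group.
(A) Ge (period 4, group 14) vs Ca (period 4, group 2): the stated order agrees with the simple trend.
(B) Se (period 4, group 16) vs K (period 4, group 1): the stated order agrees with the simple trend.
(C) Cl (period 3, group 17) vs F (period 2, group 17): the stated order contradicts the simple trend.
(D) C (period 2, group 14) vs Sr (period 5, group 2): the stated order agrees with the simple trend.
The exception is (C): F's small 2p subshell makes the incoming electron feel strong e⁻–e⁻ repulsion, so Cl actually releases more energy on gaining an electron.

(C)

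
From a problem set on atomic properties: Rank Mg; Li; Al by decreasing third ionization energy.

Consider each +2 ion: Mg²⁺ is the bare [Ne] core; Li²⁺ is already 1 electron into the core; Al²⁺ still has 1 valence electron.
Breaking into a closed-shell core is much more expensive than removing a leftover valence electron — Mg and Li have the largest IE_3 here.
Tabulated IE_3 (kJ/mol): Mg 7733, Li 11815, Al 2745.
So the third ionization energies run Al < Mg < Li.

Li, Mg, Al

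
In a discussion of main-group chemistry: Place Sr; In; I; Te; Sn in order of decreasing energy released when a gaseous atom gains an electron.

Electron affinity generally becomes more exothermic across a period toward the halogens and less exothermic down a group.
All lie in period 5, so electron affinity increases left to right.
So from highest to lowest: I > Te > Sn > In > Sr.

I, Te, Sn, In, Sr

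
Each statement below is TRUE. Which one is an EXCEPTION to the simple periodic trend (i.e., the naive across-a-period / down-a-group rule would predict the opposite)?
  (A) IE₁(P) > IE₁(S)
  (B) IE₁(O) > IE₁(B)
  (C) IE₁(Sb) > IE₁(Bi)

The general trend: first ionization energy increases across a period and decreases down a group.
(A) P (period 3, group 15) vs S (period 3, group 16): the stated order contradicts the simple trend.
(B) O (period 2, group 16) vs B (period 2, group 13): the stated order agrees with the simple trend.
(C) Sb (period 5, group 15) vs Bi (period 6, group 15): the stated order agrees with the simple trend.
The exception is (A): S (3p⁴) ionizes more easily than half-filled P (3p³) because the paired 3p electron in S is pushed out by e⁻–e⁻ repulsion.

(A)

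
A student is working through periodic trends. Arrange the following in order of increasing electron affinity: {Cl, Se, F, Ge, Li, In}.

Electron affinity generally becomes more exothermic across a period toward the halogens and less exothermic down a group.
These span different periods and groups, so the two trends combine.
Li > In: period and group pull opposite ways; the down-group shift dominates (60 vs 29 kJ/mol).
Ge > Li: period and group pull opposite ways; the across-period shift dominates (119 vs 60 kJ/mol).
Se > Ge: Se lies to the right of Ge in period 4, so the across-period effect alone puts Se higher.
F > Se: both effects reinforce here, so F is clearly the higher of the two.
Cl > F: this pair runs against the simple trend — see the exception note.
Note the exception: Cl has a higher electron affinity than F, contrary to the simple trend — F's small 2p subshell makes the incoming electron feel strong e⁻–e⁻ repulsion, so Cl actually releases more energy on gaining an electron.
For reference (kJ/mol): Li 60, F 328, Cl 349, Ge 119, Se 195, In 29.
So from lowest to highest: In < Li < Ge < Se < F < Cl.

In < Li < Ge < Se < F < Cl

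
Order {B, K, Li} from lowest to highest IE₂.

B < K < Li

The second ionization energy removes an electron from the +1 ion. For each element: B⁺ still has 2 valence electrons; K⁺ is the bare [Ar] core; Li⁺ is the bare [He] core.
Core electrons are held far more tightly than valence electrons, so K and Li top the IE_2 order.
Tabulated IE_2 (kJ/mol): B 2427, K 3052, Li 7298.
So the second ionization energies run B < K < Li.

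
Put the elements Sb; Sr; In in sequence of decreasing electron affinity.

Sr is in period 5, group 2; In is in period 5, group 13; Sb is in period 5, group 15.
Adding an electron releases more energy for atoms nearer the top right (short of the noble gases).
All lie in period 5, so electron affinity increases left to right.
So from highest to lowest: Sb > In > Sr.

Sb, In, Sr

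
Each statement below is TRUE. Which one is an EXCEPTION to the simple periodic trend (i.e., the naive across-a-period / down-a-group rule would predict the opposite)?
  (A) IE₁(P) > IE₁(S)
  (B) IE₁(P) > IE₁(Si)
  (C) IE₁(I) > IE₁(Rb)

The general trend: first ionization energy increases across a period and decreases down a group.
(A) P (period 3, group 15) vs S (period 3, group 16): the stated order contradicts the simple trend.
(B) P (period 3, group 15) vs Si (period 3, group 14): the stated order agrees with the simple trend.
(C) I (period 5, group 17) vs Rb (period 5, group 1): the stated order agrees with the simple trend.
The exception is (A): S (3p⁴) ionizes more easily than half-filled P (3p³) because the paired 3p electron in S is pushed out by e⁻–e⁻ repulsion.

(A)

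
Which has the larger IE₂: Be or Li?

IE_2 is the cost of taking one more electron from the +1 cation: Be⁺ still has 1 valence electron; Li⁺ is the bare [He] core.
Breaking into a closed-shell core is much more expensive than removing a leftover valence electron — Li has the largest IE_2 here.
The numbers (kJ/mol): Be 1757, Li 7298.
Hence IE_2: Be < Li.

Li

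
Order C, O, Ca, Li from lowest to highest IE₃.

The third ionization energy removes an electron from the +2 ion. For each element: C²⁺ still has 2 valence electrons; O²⁺ still has 4 valence electrons; Ca²⁺ is the bare [Ar] core; Li²⁺ is already 1 electron into the core.
Usually core removal costs more than valence removal, but here the competition is close: a tightly held n=2 valence electron can cost more to remove than an n=3 core electron, so the actual values have to decide it.
Valence configurations: C²⁺ [He]2s², O²⁺ [He]2s²2p².
The numbers (kJ/mol): C 4620, O 5300, Ca 4912, Li 11815.
So the third ionization energies run C < Ca < O < Li.

C < Ca < O < Li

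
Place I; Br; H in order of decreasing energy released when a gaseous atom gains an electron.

Br > I > H

H is in period 1, group 1; Br is in period 4, group 17; I is in period 5, group 17.
Electron affinity generally becomes more exothermic across a period toward the halogens and less exothermic down a group.
Here both period and group differ, so the two effects have to be weighed against each other.
I > H: the two effects oppose for this pair; the across-period effect wins (295 vs 73 kJ/mol).
Br > I: Br sits above I in group 17, so the down-group effect alone puts Br higher.
Approximate values (kJ/mol): H 73, Br 325, I 295.
So from highest to lowest: Br > I > H.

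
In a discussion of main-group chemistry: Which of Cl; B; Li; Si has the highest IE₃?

Consider each +2 ion: Cl²⁺ still has 5 valence electrons; B²⁺ still has 1 valence electron; Li²⁺ is already 1 electron into the core; Si²⁺ still has 2 valence electrons.
Core electrons are held far more tightly than valence electrons, so Li tops the IE_3 order.
Valence configurations: Cl²⁺ [Ne]3s²3p³, B²⁺ [He]2s¹, Si²⁺ [Ne]3s².
The numbers (kJ/mol): Cl 3822, B 3660, Li 11815, Si 3232.
So the third ionization energies run Si < B < Cl < Li.

Li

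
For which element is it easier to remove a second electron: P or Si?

Si

IE_2 is the cost of taking one more electron from the +1 cation: P⁺ still has 4 valence electrons; Si⁺ still has 3 valence electrons.
All are still removing valence electrons, so compare the +1 ions as you would atoms: IE_2 generally rises across a period (higher Z_eff) and falls down a group (larger shell), subject to the usual subshell exceptions.
Valence configurations: P⁺ [Ne]3s²3p², Si⁺ [Ne]3s²3p¹.
Approximate IE_2 values (kJ/mol): P 1907, Si 1577.
Hence IE_2: Si < P.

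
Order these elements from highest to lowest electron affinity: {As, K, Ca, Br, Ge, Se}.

Br > Se > Ge > As > K > Ca

K is in period 4, group 1; Ca is in period 4, group 2; Ge is in period 4, group 14; As is in period 4, group 15; Se is in period 4, group 16; Br is in period 4, group 17.
EA tends to increase across a period and decrease down a group, though the pattern is less regular than for IE or radius.
All lie in period 4; the across-period trend (electron affinity increases left to right) applies, with the exception below.
Note the exception: K has a higher electron affinity than Ca, contrary to the simple trend — adding an electron to Ca (ns²) has to open a new, higher-energy np subshell, which is unfavourable.
Note the exception: Ge has a higher electron affinity than As, contrary to the simple trend — adding an electron to As's half-filled 4p³ is unfavourable, so Ge (4p²) has the more exothermic EA.
Approximate values (kJ/mol): K 48, Ca 2, Ge 119, As 78, Se 195, Br 325.
So from highest to lowest: Br > Se > Ge > As > K > Ca.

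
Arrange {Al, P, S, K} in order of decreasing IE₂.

K > S > P > Al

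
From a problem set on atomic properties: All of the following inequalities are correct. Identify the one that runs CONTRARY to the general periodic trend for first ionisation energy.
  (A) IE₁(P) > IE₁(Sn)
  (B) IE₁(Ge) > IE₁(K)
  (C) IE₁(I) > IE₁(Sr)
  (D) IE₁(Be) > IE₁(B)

(D)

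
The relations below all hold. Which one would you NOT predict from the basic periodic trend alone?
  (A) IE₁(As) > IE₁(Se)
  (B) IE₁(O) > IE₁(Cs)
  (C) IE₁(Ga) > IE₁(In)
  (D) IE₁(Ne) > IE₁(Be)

The general trend: IE₁ increases across a period and decreases down a group.
(A) As (period 4, group 15) vs Se (period 4, group 16): the stated order contradicts the simple trend.
(B) O (period 2, group 16) vs Cs (period 6, group 1): the stated order agrees with the simple trend.
(C) Ga (period 4, group 13) vs In (period 5, group 13): the stated order agrees with the simple trend.
(D) Ne (period 2, group 18) vs Be (period 2, group 2): the stated order agrees with the simple trend.
The exception is (A): Se (4p⁴) ionizes more easily than half-filled As (4p³).

(A)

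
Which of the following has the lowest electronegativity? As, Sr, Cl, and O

Sr

O is in period 2, group 16; Cl is in period 3, group 17; As is in period 4, group 15; Sr is in period 5, group 2.
Atoms toward the upper right of the periodic table pull bonding electrons most strongly.
Neither a single period nor a single group — weigh both effects.
As > Sr: relative to Sr, both the across-period and down-group shifts push As's electronegativity up.
Cl > As: relative to As, both the across-period and down-group shifts push Cl's electronegativity up.
O > Cl: period and group pull opposite ways; the down-group shift dominates (3.44 vs 3.16).
Tabulated electronegativity (Pauling): O 3.44, Cl 3.16, As 2.18, Sr 0.95.
The lowest electronegativity among these belongs to Sr.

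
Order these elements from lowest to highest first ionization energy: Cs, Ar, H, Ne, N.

Cs, H, N, Ar, Ne

H is in period 1, group 1; N is in period 2, group 15; Ne is in period 2, group 18; Ar is in period 3, group 18; Cs is in period 6, group 1.
Across a period the outer electron is held more tightly (higher IE₁); down a group it sits in a higher shell, more shielded, and comes off more easily.
Here both period and group differ, so the two effects have to be weighed against each other.
H > Cs: H sits above Cs in group 1, so the down-group effect alone puts H higher.
N > H: the two effects oppose for this pair; the across-period effect wins (1402 vs 1312 kJ/mol).
Ar > N: period and group pull opposite ways; the across-period shift dominates (1521 vs 1402 kJ/mol).
Ne > Ar: Ne sits above Ar in group 18, so the down-group effect alone puts Ne higher.
Approximate values (kJ/mol): H 1312, N 1402, Ne 2081, Ar 1521, Cs 376.
So from lowest to highest: Cs < H < N < Ar < Ne.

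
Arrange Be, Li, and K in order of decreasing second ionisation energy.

Li, K, Be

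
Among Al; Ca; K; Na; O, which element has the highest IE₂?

Na

After 1 electron has been removed, what remains? Al⁺ still has 2 valence electrons; Ca⁺ still has 1 valence electron; K⁺ is the bare [Ar] core; Na⁺ is the bare [Ne] core; O⁺ still has 5 valence electrons.
Usually core removal costs more than valence removal, but here the competition is close: a tightly held n=2 valence electron can cost more to remove than an n=3 core electron, so the actual values have to decide it.
Valence configurations: Al⁺ [Ne]3s², Ca⁺ [Ar]4s¹, O⁺ [He]2s²2p³.
Approximate IE_2 values (kJ/mol): Al 1817, Ca 1145, K 3052, Na 4562, O 3388.
Hence IE_2: Ca < Al < K < O < Na.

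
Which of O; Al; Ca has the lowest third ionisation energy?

IE_3 is the cost of taking one more electron from the +2 cation: O²⁺ still has 4 valence electrons; Al²⁺ still has 1 valence electron; Ca²⁺ is the bare [Ar] core.
Usually core removal costs more than valence removal, but here the competition is close: a tightly held n=2 valence electron can cost more to remove than an n=3 core electron, so the actual values have to decide it.
Valence configurations: O²⁺ [He]2s²2p², Al²⁺ [Ne]3s¹.
Approximate IE_3 values (kJ/mol): O 5300, Al 2745, Ca 4912.
So the third ionization energies run Al < Ca < O.

Al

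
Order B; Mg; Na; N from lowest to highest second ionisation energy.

The second ionization energy removes an electron from the +1 ion. For each element: B⁺ still has 2 valence electrons; Mg⁺ still has 1 valence electron; Na⁺ is the bare [Ne] core; N⁺ still has 4 valence electrons.
Core electrons are held far more tightly than valence electrons, so Na tops the IE_2 order.
Valence configurations: B⁺ [He]2s², Mg⁺ [Ne]3s¹, N⁺ [He]2s²2p².
Approximate IE_2 values (kJ/mol): B 2427, Mg 1451, Na 4562, N 2856.
Putting it together, IE_2: Mg < B < N < Na.

Mg, B, N, Na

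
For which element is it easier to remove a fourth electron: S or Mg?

S

After 3 electrons have been removed, what remains? S³⁺ still has 3 valence electrons; Mg³⁺ is already 1 electron into the core.
Breaking into a closed-shell core is much more expensive than removing a leftover valence electron — Mg has the largest IE_4 here.
Tabulated IE_4 (kJ/mol): S 4556, Mg 10543.
So the fourth ionization energies run S < Mg.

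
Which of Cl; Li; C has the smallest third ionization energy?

Cl

The third ionization energy removes an electron from the +2 ion. For each element: Cl²⁺ still has 5 valence electrons; Li²⁺ is already 1 electron into the core; C²⁺ still has 2 valence electrons.
Core electrons are held far more tightly than valence electrons, so Li tops the IE_3 order.
Valence configurations: Cl²⁺ [Ne]3s²3p³, C²⁺ [He]2s².
Approximate IE_3 values (kJ/mol): Cl 3822, Li 11815, C 4620.
So the third ionization energies run Cl < C < Li.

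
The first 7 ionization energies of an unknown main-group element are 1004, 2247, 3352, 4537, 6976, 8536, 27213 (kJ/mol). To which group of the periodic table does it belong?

Group 16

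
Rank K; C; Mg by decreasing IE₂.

K > C > Mg

Consider each +1 ion: K⁺ is the bare [Ar] core; C⁺ still has 3 valence electrons; Mg⁺ still has 1 valence electron.
Core electrons are held far more tightly than valence electrons, so K tops the IE_2 order.
Valence configurations: C⁺ [He]2s²2p¹, Mg⁺ [Ne]3s¹.
Approximate IE_2 values (kJ/mol): K 3052, C 2353, Mg 1451.
Overall IE_2 order: Mg < C < K.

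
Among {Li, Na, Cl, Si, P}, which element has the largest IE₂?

Consider each +1 ion: Li⁺ is the bare [He] core; Na⁺ is the bare [Ne] core; Cl⁺ still has 6 valence electrons; Si⁺ still has 3 valence electrons; P⁺ still has 4 valence electrons.
Core electrons are held far more tightly than valence electrons, so Na and Li top the IE_2 order.
Valence configurations: Cl⁺ [Ne]3s²3p⁴, Si⁺ [Ne]3s²3p¹, P⁺ [Ne]3s²3p².
Approximate IE_2 values (kJ/mol): Li 7298, Na 4562, Cl 2298, Si 1577, P 1907.
Hence IE_2: Si < P < Cl < Na < Li.

Li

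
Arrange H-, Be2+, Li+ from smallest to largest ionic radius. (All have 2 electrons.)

All of these have 2 electrons, so size is governed by nuclear charge alone: the more protons, the stronger the pull on the same electron cloud, and the smaller the ion.
Nuclear charges: Be2+ (Z=4), Li+ (Z=3), H- (Z=1).
Smallest to largest: Be2+ < Li+ < H-.

Be2+, Li+, H-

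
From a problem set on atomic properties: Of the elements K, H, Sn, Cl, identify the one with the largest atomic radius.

K

H is in period 1, group 1; Cl is in period 3, group 17; K is in period 4, group 1; Sn is in period 5, group 14.
Moving right in a period, electrons are added to the same shell under a stronger nuclear pull, so atoms get smaller; moving down, a new shell is opened and atoms get larger.
Neither a single period nor a single group — weigh both effects.
Cl > H: the two effects oppose for this pair; the down-group effect wins (99 vs 32 pm).
Sn > Cl: relative to Cl, both the across-period and down-group shifts push Sn's atomic radius up.
K > Sn: period and group pull opposite ways; the across-period shift dominates (196 vs 140 pm).
For reference (pm): H 32, Cl 99, K 196, Sn 140.
The largest atomic radius among these belongs to K.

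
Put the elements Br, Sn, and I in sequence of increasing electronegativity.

Electronegativity increases across a period and decreases down a group, tracking effective nuclear charge and atomic size.
Here both period and group differ, so the two effects have to be weighed against each other.
I > Sn: I lies to the right of Sn in period 5, so the across-period effect alone puts I higher.
Br > I: Br sits above I in group 17, so the down-group effect alone puts Br higher.
For reference (Pauling): Br 2.96, Sn 1.96, I 2.66.
So from lowest to highest: Sn < I < Br.

Sn < I < Br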